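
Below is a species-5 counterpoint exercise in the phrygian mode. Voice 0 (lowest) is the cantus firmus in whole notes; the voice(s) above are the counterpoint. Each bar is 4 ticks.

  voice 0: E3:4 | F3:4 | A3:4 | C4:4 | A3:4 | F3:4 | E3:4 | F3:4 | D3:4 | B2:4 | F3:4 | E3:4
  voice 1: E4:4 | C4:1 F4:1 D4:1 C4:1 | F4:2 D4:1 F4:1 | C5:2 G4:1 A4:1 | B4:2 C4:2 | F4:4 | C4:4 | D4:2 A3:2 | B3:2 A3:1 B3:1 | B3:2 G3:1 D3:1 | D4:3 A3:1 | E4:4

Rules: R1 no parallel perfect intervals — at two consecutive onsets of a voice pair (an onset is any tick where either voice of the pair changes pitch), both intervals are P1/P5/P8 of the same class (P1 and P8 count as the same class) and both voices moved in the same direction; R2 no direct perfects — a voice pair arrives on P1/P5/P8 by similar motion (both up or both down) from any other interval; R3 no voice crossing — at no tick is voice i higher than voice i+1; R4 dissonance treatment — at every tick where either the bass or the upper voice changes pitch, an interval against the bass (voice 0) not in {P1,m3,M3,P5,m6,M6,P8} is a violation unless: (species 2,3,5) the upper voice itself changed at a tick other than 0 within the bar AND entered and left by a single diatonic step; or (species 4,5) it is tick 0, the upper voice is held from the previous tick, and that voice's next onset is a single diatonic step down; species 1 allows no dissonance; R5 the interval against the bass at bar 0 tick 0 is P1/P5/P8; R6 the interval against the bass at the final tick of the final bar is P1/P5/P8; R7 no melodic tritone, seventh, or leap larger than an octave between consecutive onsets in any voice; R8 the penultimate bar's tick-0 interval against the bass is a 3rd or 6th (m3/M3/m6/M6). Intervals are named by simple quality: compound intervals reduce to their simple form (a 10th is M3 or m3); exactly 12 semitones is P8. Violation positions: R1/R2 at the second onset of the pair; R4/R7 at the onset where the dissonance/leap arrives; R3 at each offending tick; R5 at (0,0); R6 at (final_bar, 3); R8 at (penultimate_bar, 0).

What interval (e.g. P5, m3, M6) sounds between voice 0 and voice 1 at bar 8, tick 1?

voice 0=D3 voice 1=B3 -> M6

M6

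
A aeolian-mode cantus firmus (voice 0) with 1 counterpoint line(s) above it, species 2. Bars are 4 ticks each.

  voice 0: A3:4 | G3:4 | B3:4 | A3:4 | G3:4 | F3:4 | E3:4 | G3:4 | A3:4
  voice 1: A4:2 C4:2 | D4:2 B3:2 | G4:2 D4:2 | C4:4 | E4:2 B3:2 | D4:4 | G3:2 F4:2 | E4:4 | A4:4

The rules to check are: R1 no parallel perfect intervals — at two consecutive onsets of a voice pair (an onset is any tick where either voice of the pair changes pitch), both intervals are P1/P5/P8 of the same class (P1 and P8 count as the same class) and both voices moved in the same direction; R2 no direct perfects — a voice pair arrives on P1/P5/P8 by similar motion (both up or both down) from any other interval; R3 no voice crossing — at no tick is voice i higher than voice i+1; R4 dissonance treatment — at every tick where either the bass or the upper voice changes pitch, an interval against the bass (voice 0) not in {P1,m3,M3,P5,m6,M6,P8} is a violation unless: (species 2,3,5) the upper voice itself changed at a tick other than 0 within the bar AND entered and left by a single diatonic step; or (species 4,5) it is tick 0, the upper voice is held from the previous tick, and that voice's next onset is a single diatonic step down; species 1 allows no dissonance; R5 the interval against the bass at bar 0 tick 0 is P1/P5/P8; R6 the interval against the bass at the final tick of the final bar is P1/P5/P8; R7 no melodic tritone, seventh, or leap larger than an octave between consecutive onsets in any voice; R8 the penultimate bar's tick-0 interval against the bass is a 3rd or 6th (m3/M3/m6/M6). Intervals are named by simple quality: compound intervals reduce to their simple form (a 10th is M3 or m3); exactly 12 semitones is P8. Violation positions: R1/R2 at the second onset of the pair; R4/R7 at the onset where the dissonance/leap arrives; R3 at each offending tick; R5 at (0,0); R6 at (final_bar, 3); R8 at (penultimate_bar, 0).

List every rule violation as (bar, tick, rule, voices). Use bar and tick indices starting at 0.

(6, 2, R4, (0, 1))
(6, 2, R7, (1,))
(8, 0, R2, (0, 1))

bar 0: v0=A3 v1=A4 downbeat P8
bar 1: v0=G3 v1=D4 downbeat P5
bar 2: v0=B3 v1=G4 downbeat m6
bar 3: v0=A3 v1=C4 downbeat m3
bar 4: v0=G3 v1=E4 downbeat M6
bar 5: v0=F3 v1=D4 downbeat M6
bar 6: v0=E3 v1=G3 downbeat m3
bar 7: v0=G3 v1=E4 downbeat M6
bar 8: v0=A3 v1=A4 downbeat P8
  -> R4 @ bar 6 tick 2 v(0, 1): E3/F4 m2 untreated
  -> R7 @ bar 6 tick 2 v(1,): G3->F4 leap 10st
  -> R2 @ bar 8 tick 0 v(0, 1): G3/E4 M6 -> A3/A4 P8 similar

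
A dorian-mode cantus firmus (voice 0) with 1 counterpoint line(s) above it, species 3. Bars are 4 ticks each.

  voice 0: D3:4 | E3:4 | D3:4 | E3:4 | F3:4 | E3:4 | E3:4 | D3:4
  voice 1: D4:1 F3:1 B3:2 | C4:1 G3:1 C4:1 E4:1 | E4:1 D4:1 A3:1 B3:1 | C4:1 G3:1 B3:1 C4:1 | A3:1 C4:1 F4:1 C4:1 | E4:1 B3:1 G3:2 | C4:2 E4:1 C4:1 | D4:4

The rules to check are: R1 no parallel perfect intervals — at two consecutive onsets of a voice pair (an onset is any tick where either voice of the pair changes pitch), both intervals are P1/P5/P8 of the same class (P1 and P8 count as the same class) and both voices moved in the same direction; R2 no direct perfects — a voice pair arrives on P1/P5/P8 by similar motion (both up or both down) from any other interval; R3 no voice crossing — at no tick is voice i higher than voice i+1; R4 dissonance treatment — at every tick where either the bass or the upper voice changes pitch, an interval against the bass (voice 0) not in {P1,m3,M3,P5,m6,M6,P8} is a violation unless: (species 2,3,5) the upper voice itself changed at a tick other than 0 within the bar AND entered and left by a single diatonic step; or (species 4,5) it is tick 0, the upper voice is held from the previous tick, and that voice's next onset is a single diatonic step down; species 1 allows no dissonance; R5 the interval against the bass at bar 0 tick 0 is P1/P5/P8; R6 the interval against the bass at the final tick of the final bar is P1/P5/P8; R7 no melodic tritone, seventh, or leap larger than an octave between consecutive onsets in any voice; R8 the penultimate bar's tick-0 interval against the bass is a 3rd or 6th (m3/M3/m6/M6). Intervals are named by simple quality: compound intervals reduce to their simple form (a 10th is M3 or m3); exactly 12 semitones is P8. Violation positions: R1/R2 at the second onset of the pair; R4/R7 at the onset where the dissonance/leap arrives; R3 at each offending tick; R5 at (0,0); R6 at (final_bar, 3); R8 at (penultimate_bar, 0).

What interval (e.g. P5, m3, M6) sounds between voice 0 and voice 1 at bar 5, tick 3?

voice 0=E3 voice 1=G3 -> m3

m3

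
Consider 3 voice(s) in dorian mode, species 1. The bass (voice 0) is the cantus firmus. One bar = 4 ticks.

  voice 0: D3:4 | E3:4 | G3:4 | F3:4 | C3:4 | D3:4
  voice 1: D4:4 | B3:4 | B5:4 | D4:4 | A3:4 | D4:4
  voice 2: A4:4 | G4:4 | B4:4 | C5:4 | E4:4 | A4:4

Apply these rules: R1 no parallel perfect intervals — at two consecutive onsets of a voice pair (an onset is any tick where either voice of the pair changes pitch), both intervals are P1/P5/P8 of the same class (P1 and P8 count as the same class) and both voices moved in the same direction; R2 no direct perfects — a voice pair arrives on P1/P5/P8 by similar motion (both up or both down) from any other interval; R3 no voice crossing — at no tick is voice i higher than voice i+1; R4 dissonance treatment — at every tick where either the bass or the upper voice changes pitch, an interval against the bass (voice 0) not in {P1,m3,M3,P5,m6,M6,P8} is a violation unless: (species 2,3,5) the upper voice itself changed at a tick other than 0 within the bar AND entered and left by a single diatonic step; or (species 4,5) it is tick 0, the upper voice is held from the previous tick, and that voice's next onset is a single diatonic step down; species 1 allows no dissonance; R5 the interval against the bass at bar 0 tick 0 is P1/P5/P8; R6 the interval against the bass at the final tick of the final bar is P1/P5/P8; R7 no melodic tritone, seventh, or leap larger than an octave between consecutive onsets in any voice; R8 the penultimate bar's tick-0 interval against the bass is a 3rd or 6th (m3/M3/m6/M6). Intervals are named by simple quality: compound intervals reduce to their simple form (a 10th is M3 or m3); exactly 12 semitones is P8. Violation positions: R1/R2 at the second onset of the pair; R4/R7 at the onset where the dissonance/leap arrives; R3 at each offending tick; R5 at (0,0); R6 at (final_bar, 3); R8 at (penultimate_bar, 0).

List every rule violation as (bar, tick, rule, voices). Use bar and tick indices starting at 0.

(2, 0, R2, (1, 2))
(2, 0, R3, (1, 2))
(2, 0, R7, (1,))
(2, 1, R3, (1, 2))
(2, 2, R3, (1, 2))
(2, 3, R3, (1, 2))
(3, 0, R7, (1,))
(4, 0, R2, (1, 2))
(5, 0, R1, (1, 2))
(5, 0, R2, (0, 1))
(5, 0, R2, (0, 2))

bar 0: v0=D3 v1=D4 v2=A4 downbeat P5
bar 1: v0=E3 v1=B3 v2=G4 downbeat m3
bar 2: v0=G3 v1=B5 v2=B4 downbeat M3
bar 3: v0=F3 v1=D4 v2=C5 downbeat P5
bar 4: v0=C3 v1=A3 v2=E4 downbeat M3
bar 5: v0=D3 v1=D4 v2=A4 downbeat P5
  -> R2 @ bar 2 tick 0 v(1, 2): B3/G4 m6 -> B5/B4 P8 similar
  -> R3 @ bar 2 tick 0 v(1, 2): B5 above B4
  -> R7 @ bar 2 tick 0 v(1,): B3->B5 leap 24st
  -> R3 @ bar 2 tick 1 v(1, 2): B5 above B4
  -> R3 @ bar 2 tick 2 v(1, 2): B5 above B4
  -> R3 @ bar 2 tick 3 v(1, 2): B5 above B4
  -> R7 @ bar 3 tick 0 v(1,): B5->D4 leap 21st
  -> R2 @ bar 4 tick 0 v(1, 2): D4/C5 m7 -> A3/E4 P5 similar
  -> R1 @ bar 5 tick 0 v(1, 2): A3/E4 P5 -> D4/A4 P5 similar
  -> R2 @ bar 5 tick 0 v(0, 1): C3/A3 M6 -> D3/D4 P8 similar
  -> R2 @ bar 5 tick 0 v(0, 2): C3/E4 M3 -> D3/A4 P5 similar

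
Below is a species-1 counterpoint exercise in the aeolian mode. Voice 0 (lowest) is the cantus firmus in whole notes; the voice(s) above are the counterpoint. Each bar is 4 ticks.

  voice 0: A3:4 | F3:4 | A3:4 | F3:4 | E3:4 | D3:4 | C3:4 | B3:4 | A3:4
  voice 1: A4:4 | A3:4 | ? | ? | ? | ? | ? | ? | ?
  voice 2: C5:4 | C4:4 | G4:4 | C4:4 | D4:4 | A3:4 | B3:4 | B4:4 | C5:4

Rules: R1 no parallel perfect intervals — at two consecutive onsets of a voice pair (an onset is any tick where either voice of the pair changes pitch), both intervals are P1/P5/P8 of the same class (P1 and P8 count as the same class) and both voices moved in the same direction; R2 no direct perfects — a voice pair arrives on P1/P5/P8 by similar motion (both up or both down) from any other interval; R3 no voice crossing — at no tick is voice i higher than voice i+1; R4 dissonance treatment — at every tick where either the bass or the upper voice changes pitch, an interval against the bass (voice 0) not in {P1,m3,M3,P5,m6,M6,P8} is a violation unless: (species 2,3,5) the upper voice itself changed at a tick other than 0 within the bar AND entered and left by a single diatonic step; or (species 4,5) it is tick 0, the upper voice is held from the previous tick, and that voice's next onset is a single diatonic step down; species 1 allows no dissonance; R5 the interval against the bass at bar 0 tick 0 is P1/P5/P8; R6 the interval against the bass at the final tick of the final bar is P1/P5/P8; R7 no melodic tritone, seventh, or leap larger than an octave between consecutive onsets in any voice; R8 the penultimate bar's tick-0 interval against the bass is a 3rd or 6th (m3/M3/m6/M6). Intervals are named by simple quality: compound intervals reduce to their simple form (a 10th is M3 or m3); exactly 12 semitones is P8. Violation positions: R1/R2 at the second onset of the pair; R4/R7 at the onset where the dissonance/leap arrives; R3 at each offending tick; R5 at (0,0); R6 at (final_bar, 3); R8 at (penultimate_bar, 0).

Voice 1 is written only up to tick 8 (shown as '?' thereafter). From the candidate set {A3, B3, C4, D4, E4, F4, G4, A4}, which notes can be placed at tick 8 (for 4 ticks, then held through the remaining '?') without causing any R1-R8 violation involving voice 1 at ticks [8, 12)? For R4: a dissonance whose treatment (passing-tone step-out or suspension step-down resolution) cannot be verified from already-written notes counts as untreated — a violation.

{A3, F4}

A3: legal
B3: violates R4
C4: violates R2
D4: violates R4
E4: violates R2
F4: legal
G4: violates R2,R4,R7
A4: violates R2,R3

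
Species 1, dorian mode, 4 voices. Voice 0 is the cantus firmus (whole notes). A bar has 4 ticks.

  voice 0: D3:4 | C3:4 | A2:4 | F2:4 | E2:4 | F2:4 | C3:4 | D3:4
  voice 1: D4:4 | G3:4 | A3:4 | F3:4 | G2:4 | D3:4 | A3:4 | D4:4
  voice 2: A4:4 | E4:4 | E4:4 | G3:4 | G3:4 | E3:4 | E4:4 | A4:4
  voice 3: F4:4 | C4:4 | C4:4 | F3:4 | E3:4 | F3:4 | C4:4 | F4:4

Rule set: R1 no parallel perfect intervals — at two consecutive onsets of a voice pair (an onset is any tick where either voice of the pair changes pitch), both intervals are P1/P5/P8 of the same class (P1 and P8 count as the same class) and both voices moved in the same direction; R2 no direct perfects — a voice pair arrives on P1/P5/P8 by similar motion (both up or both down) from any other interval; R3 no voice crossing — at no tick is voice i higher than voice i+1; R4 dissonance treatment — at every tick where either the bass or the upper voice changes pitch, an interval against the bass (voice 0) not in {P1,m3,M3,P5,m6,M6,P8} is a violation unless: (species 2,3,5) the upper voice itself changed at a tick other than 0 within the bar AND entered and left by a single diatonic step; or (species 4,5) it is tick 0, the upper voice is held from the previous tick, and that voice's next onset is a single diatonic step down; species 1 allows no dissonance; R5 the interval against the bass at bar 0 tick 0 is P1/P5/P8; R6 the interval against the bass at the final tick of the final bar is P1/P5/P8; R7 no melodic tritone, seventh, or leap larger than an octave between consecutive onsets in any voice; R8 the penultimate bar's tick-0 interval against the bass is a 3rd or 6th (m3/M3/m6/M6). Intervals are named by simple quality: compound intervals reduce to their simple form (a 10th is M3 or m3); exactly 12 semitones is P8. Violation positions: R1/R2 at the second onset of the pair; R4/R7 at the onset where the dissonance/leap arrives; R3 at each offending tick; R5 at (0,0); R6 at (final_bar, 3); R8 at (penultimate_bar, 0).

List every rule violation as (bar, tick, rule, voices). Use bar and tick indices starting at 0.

(0, 0, R3, (2, 3))
(0, 0, R5, (0, 3))
(0, 1, R3, (2, 3))
(0, 2, R3, (2, 3))
(0, 3, R3, (2, 3))
(1, 0, R2, (0, 1))
(1, 0, R2, (0, 3))
(1, 0, R3, (2, 3))
(1, 1, R3, (2, 3))
(1, 2, R3, (2, 3))
(1, 3, R3, (2, 3))
(2, 0, R3, (2, 3))
(2, 1, R3, (2, 3))
(2, 2, R3, (2, 3))
(2, 3, R3, (2, 3))
(3, 0, R1, (0, 1))
(3, 0, R2, (0, 3))
(3, 0, R2, (1, 3))
(3, 0, R3, (2, 3))
(3, 0, R4, (0, 2))
(3, 1, R3, (2, 3))
(3, 2, R3, (2, 3))
(3, 3, R3, (2, 3))
(4, 0, R1, (0, 3))
(4, 0, R3, (2, 3))
(4, 0, R7, (1,))
(4, 1, R3, (2, 3))
(4, 2, R3, (2, 3))
(4, 3, R3, (2, 3))
(5, 0, R1, (0, 3))
(5, 0, R4, (0, 2))
(6, 0, R1, (0, 3))
(6, 0, R2, (1, 2))
(6, 0, R3, (2, 3))
(6, 0, R8, (0, 3))
(6, 1, R3, (2, 3))
(6, 2, R3, (2, 3))
(6, 3, R3, (2, 3))
(7, 0, R1, (1, 2))
(7, 0, R2, (0, 1))
(7, 0, R2, (0, 2))
(7, 0, R3, (2, 3))
(7, 1, R3, (2, 3))
(7, 2, R3, (2, 3))
(7, 3, R3, (2, 3))
(7, 3, R6, (0, 3))

bar 0: v0=D3 v1=D4 v2=A4 v3=F4 downbeat m3
bar 1: v0=C3 v1=G3 v2=E4 v3=C4 downbeat P8
bar 2: v0=A2 v1=A3 v2=E4 v3=C4 downbeat m3
bar 3: v0=F2 v1=F3 v2=G3 v3=F3 downbeat P8
bar 4: v0=E2 v1=G2 v2=G3 v3=E3 downbeat P8
bar 5: v0=F2 v1=D3 v2=E3 v3=F3 downbeat P8
bar 6: v0=C3 v1=A3 v2=E4 v3=C4 downbeat P8
bar 7: v0=D3 v1=D4 v2=A4 v3=F4 downbeat m3
  -> R3 @ bar 0 tick 0 v(2, 3): A4 above F4
  -> R5 @ bar 0 tick 0 v(0, 3): opens on m3
  -> R3 @ bar 0 tick 1 v(2, 3): A4 above F4
  -> R3 @ bar 0 tick 2 v(2, 3): A4 above F4
  -> R3 @ bar 0 tick 3 v(2, 3): A4 above F4
  -> R2 @ bar 1 tick 0 v(0, 1): D3/D4 P8 -> C3/G3 P5 similar
  -> R2 @ bar 1 tick 0 v(0, 3): D3/F4 m3 -> C3/C4 P8 similar
  -> R3 @ bar 1 tick 0 v(2, 3): E4 above C4
  -> R3 @ bar 1 tick 1 v(2, 3): E4 above C4
  -> R3 @ bar 1 tick 2 v(2, 3): E4 above C4
  -> R3 @ bar 1 tick 3 v(2, 3): E4 above C4
  -> R3 @ bar 2 tick 0 v(2, 3): E4 above C4
  -> R3 @ bar 2 tick 1 v(2, 3): E4 above C4
  -> R3 @ bar 2 tick 2 v(2, 3): E4 above C4
  -> R3 @ bar 2 tick 3 v(2, 3): E4 above C4
  -> R1 @ bar 3 tick 0 v(0, 1): A2/A3 P8 -> F2/F3 P8 similar
  -> R2 @ bar 3 tick 0 v(0, 3): A2/C4 m3 -> F2/F3 P8 similar
  -> R2 @ bar 3 tick 0 v(1, 3): A3/C4 m3 -> F3/F3 P1 similar
  -> R3 @ bar 3 tick 0 v(2, 3): G3 above F3
  -> R4 @ bar 3 tick 0 v(0, 2): F2/G3 M2 untreated
  -> R3 @ bar 3 tick 1 v(2, 3): G3 above F3
  -> R3 @ bar 3 tick 2 v(2, 3): G3 above F3
  -> R3 @ bar 3 tick 3 v(2, 3): G3 above F3
  -> R1 @ bar 4 tick 0 v(0, 3): F2/F3 P8 -> E2/E3 P8 similar
  -> R3 @ bar 4 tick 0 v(2, 3): G3 above E3
  -> R7 @ bar 4 tick 0 v(1,): F3->G2 leap 10st
  -> R3 @ bar 4 tick 1 v(2, 3): G3 above E3
  -> R3 @ bar 4 tick 2 v(2, 3): G3 above E3
  -> R3 @ bar 4 tick 3 v(2, 3): G3 above E3
  -> R1 @ bar 5 tick 0 v(0, 3): E2/E3 P8 -> F2/F3 P8 similar
  -> R4 @ bar 5 tick 0 v(0, 2): F2/E3 M7 untreated
  -> R1 @ bar 6 tick 0 v(0, 3): F2/F3 P8 -> C3/C4 P8 similar
  -> R2 @ bar 6 tick 0 v(1, 2): D3/E3 M2 -> A3/E4 P5 similar
  -> R3 @ bar 6 tick 0 v(2, 3): E4 above C4
  -> R8 @ bar 6 tick 0 v(0, 3): penult P8 not 3rd/6th
  -> R3 @ bar 6 tick 1 v(2, 3): E4 above C4
  -> R3 @ bar 6 tick 2 v(2, 3): E4 above C4
  -> R3 @ bar 6 tick 3 v(2, 3): E4 above C4
  -> R1 @ bar 7 tick 0 v(1, 2): A3/E4 P5 -> D4/A4 P5 similar
  -> R2 @ bar 7 tick 0 v(0, 1): C3/A3 M6 -> D3/D4 P8 similar
  -> R2 @ bar 7 tick 0 v(0, 2): C3/E4 M3 -> D3/A4 P5 similar
  -> R3 @ bar 7 tick 0 v(2, 3): A4 above F4
  -> R3 @ bar 7 tick 1 v(2, 3): A4 above F4
  -> R3 @ bar 7 tick 2 v(2, 3): A4 above F4
  -> R3 @ bar 7 tick 3 v(2, 3): A4 above F4
  -> R6 @ bar 7 tick 3 v(0, 3): closes on m3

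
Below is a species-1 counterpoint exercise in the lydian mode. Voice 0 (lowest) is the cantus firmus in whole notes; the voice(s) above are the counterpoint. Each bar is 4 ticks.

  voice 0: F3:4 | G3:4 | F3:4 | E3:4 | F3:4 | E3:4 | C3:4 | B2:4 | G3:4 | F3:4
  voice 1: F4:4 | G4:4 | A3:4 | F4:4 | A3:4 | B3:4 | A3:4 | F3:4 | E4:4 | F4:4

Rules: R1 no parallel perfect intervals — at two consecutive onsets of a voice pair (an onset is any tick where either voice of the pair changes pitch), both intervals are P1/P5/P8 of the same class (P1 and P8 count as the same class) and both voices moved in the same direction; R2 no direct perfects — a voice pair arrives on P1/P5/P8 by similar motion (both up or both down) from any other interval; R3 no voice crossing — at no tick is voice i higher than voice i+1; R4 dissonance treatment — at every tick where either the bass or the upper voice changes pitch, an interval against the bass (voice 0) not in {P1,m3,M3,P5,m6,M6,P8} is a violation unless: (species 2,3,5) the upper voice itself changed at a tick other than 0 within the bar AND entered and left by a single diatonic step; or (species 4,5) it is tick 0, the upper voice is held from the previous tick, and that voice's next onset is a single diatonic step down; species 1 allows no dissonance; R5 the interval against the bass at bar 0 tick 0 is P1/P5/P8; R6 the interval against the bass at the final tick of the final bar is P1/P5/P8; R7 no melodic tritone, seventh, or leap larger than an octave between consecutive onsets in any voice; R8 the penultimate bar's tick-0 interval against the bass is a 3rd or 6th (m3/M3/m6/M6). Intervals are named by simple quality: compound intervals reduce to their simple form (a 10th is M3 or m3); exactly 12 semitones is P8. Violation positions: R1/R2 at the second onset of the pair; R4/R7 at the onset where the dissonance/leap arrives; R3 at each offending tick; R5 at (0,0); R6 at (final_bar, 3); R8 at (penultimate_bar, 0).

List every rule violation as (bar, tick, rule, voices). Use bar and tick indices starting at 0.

bar 0: v0=F3 v1=F4 downbeat P8
bar 1: v0=G3 v1=G4 downbeat P8
bar 2: v0=F3 v1=A3 downbeat M3
bar 3: v0=E3 v1=F4 downbeat m2
bar 4: v0=F3 v1=A3 downbeat M3
bar 5: v0=E3 v1=B3 downbeat P5
bar 6: v0=C3 v1=A3 downbeat M6
bar 7: v0=B2 v1=F3 downbeat TT
bar 8: v0=G3 v1=E4 downbeat M6
bar 9: v0=F3 v1=F4 downbeat P8
  -> R1 @ bar 1 tick 0 v(0, 1): F3/F4 P8 -> G3/G4 P8 similar
  -> R7 @ bar 2 tick 0 v(1,): G4->A3 leap 10st
  -> R4 @ bar 3 tick 0 v(0, 1): E3/F4 m2 untreated
  -> R4 @ bar 7 tick 0 v(0, 1): B2/F3 TT untreated
  -> R7 @ bar 8 tick 0 v(1,): F3->E4 leap 11st

(1, 0, R1, (0, 1))
(2, 0, R7, (1,))
(3, 0, R4, (0, 1))
(7, 0, R4, (0, 1))
(8, 0, R7, (1,))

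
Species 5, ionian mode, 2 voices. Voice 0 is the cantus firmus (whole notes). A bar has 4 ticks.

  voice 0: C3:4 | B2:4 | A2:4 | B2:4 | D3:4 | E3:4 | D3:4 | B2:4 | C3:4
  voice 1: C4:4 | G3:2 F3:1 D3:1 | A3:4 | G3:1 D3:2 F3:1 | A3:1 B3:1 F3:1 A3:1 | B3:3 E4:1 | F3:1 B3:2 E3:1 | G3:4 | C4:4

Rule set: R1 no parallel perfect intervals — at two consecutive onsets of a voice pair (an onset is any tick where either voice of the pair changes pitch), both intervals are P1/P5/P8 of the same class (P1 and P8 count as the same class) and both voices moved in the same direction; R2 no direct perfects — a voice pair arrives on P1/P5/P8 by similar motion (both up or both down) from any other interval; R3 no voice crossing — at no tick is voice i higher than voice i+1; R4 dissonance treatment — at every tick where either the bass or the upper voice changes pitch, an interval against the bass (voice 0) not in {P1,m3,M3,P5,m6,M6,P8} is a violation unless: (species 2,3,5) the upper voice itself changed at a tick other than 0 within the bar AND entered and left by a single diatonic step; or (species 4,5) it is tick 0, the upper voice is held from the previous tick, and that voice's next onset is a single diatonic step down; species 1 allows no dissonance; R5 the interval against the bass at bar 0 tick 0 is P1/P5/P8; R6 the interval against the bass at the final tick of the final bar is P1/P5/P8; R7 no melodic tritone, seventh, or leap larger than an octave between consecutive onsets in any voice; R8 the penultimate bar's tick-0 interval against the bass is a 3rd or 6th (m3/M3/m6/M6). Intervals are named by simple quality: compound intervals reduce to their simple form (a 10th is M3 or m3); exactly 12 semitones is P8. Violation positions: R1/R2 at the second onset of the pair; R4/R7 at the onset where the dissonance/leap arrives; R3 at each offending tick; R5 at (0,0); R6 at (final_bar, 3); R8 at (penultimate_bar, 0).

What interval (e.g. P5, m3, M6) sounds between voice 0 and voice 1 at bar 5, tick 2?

voice 0=E3 voice 1=B3 -> P5

P5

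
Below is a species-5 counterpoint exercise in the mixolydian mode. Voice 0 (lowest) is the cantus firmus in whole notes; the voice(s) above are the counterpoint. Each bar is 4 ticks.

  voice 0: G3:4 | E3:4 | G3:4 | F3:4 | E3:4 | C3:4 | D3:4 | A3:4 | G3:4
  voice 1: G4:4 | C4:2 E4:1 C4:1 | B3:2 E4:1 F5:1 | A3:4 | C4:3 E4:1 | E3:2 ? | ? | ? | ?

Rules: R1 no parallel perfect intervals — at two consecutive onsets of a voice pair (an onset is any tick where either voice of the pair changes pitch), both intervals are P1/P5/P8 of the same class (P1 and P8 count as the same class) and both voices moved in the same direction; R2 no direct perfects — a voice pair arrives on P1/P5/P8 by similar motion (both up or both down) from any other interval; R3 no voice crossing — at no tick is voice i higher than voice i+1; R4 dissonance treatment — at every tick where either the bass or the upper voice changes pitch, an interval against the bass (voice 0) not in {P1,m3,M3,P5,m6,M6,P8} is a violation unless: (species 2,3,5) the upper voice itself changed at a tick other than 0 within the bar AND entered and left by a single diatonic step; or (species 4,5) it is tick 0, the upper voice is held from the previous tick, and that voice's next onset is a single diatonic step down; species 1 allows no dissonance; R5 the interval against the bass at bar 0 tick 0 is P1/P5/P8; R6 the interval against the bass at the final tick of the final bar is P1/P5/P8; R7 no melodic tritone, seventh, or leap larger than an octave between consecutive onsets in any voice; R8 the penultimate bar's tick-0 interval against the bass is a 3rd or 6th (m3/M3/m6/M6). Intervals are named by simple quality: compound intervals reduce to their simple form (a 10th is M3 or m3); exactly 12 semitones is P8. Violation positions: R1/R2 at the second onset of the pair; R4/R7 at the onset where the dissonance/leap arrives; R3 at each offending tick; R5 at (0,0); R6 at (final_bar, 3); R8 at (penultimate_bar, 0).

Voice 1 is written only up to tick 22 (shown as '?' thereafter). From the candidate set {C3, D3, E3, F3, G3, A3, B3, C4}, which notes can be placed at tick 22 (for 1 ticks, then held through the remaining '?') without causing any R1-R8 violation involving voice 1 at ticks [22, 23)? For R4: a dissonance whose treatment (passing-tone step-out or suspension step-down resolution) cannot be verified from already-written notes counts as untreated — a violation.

C3: legal
D3: violates R4
E3: legal
F3: violates R4
G3: legal
A3: legal
B3: violates R4
C4: legal

{A3, C3, C4, E3, G3}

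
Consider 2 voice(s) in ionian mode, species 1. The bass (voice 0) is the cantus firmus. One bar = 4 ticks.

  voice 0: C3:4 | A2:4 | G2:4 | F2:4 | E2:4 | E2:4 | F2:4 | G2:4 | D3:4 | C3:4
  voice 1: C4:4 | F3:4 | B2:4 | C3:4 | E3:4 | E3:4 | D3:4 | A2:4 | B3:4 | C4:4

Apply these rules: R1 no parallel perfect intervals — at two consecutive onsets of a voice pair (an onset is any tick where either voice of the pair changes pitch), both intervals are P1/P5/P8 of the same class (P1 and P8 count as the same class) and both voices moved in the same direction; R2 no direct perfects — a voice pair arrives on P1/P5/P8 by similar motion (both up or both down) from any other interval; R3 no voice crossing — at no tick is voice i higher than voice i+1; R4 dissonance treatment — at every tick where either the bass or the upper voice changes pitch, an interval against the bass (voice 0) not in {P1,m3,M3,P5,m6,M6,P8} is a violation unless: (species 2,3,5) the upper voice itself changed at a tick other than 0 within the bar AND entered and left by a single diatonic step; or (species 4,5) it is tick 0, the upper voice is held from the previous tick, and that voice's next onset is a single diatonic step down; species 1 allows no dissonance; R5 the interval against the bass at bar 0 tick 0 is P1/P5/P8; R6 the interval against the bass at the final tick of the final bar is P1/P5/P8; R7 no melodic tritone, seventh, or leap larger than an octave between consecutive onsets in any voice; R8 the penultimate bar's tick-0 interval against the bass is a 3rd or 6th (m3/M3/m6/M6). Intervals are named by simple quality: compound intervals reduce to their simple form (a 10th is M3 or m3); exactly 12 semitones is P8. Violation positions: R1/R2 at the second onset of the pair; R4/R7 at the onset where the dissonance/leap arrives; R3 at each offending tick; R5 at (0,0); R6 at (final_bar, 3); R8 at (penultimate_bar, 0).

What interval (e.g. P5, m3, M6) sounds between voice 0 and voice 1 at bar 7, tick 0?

M2

voice 0=G2 voice 1=A2 -> M2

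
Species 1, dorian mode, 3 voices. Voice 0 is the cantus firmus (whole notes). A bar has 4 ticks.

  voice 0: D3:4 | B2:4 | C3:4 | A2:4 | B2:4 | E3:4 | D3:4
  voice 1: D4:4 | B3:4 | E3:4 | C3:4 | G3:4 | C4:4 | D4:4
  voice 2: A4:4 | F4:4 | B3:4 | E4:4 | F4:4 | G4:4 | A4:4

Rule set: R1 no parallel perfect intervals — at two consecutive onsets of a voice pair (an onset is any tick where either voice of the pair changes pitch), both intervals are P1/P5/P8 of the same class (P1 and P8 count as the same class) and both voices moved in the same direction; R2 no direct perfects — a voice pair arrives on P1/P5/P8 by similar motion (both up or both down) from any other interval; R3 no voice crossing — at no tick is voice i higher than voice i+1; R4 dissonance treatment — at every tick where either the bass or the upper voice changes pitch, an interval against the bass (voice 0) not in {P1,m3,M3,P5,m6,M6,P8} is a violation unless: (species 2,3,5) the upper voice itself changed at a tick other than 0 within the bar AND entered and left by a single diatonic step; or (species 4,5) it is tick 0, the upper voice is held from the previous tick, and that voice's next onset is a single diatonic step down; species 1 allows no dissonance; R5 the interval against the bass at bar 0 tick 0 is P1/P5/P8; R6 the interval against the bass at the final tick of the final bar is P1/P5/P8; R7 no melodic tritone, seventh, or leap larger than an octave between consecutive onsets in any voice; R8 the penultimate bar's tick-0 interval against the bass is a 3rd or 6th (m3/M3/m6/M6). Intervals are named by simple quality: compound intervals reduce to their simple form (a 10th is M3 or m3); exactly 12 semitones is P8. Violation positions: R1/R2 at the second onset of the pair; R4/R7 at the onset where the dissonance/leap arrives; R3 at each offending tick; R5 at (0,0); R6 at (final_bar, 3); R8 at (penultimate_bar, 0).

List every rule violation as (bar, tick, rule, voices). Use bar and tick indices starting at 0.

(1, 0, R1, (0, 1))
(1, 0, R4, (0, 2))
(2, 0, R2, (1, 2))
(2, 0, R4, (0, 2))
(2, 0, R7, (2,))
(4, 0, R4, (0, 2))
(5, 0, R2, (1, 2))
(6, 0, R1, (1, 2))

bar 0: v0=D3 v1=D4 v2=A4 downbeat P5
bar 1: v0=B2 v1=B3 v2=F4 downbeat TT
bar 2: v0=C3 v1=E3 v2=B3 downbeat M7
bar 3: v0=A2 v1=C3 v2=E4 downbeat P5
bar 4: v0=B2 v1=G3 v2=F4 downbeat TT
bar 5: v0=E3 v1=C4 v2=G4 downbeat m3
bar 6: v0=D3 v1=D4 v2=A4 downbeat P5
  -> R1 @ bar 1 tick 0 v(0, 1): D3/D4 P8 -> B2/B3 P8 similar
  -> R4 @ bar 1 tick 0 v(0, 2): B2/F4 TT untreated
  -> R2 @ bar 2 tick 0 v(1, 2): B3/F4 TT -> E3/B3 P5 similar
  -> R4 @ bar 2 tick 0 v(0, 2): C3/B3 M7 untreated
  -> R7 @ bar 2 tick 0 v(2,): F4->B3 leap 6st
  -> R4 @ bar 4 tick 0 v(0, 2): B2/F4 TT untreated
  -> R2 @ bar 5 tick 0 v(1, 2): G3/F4 m7 -> C4/G4 P5 similar
  -> R1 @ bar 6 tick 0 v(1, 2): C4/G4 P5 -> D4/A4 P5 similar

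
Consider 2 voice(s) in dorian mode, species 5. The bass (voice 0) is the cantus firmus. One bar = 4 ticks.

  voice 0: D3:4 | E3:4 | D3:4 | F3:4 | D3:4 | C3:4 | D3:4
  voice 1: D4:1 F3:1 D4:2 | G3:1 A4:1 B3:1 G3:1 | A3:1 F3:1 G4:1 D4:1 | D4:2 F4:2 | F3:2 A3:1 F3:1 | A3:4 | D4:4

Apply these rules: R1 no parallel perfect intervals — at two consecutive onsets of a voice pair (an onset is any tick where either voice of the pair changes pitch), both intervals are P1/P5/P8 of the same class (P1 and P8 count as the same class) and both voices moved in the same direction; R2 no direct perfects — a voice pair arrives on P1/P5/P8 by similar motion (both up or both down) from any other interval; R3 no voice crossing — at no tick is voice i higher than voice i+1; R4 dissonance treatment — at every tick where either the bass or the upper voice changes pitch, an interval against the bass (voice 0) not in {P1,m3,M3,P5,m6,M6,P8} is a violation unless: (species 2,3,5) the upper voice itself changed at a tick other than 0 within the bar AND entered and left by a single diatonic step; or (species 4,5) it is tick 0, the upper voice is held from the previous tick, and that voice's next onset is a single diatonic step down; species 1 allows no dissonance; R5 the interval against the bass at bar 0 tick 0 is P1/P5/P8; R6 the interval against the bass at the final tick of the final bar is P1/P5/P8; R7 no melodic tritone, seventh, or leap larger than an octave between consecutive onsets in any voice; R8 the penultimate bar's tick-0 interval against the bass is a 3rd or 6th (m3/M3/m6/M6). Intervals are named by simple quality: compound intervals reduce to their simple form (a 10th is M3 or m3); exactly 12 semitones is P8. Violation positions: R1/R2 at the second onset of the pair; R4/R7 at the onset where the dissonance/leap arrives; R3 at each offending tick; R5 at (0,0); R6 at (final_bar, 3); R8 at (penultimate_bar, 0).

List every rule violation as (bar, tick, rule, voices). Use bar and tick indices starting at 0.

(1, 1, R4, (0, 1))
(1, 1, R7, (1,))
(1, 2, R7, (1,))
(2, 2, R4, (0, 1))
(2, 2, R7, (1,))
(6, 0, R2, (0, 1))

bar 0: v0=D3 v1=D4 downbeat P8
bar 1: v0=E3 v1=G3 downbeat m3
bar 2: v0=D3 v1=A3 downbeat P5
bar 3: v0=F3 v1=D4 downbeat M6
bar 4: v0=D3 v1=F3 downbeat m3
bar 5: v0=C3 v1=A3 downbeat M6
bar 6: v0=D3 v1=D4 downbeat P8
  -> R4 @ bar 1 tick 1 v(0, 1): E3/A4 P4 untreated
  -> R7 @ bar 1 tick 1 v(1,): G3->A4 leap 14st
  -> R7 @ bar 1 tick 2 v(1,): A4->B3 leap 10st
  -> R4 @ bar 2 tick 2 v(0, 1): D3/G4 P4 untreated
  -> R7 @ bar 2 tick 2 v(1,): F3->G4 leap 14st
  -> R2 @ bar 6 tick 0 v(0, 1): C3/A3 M6 -> D3/D4 P8 similar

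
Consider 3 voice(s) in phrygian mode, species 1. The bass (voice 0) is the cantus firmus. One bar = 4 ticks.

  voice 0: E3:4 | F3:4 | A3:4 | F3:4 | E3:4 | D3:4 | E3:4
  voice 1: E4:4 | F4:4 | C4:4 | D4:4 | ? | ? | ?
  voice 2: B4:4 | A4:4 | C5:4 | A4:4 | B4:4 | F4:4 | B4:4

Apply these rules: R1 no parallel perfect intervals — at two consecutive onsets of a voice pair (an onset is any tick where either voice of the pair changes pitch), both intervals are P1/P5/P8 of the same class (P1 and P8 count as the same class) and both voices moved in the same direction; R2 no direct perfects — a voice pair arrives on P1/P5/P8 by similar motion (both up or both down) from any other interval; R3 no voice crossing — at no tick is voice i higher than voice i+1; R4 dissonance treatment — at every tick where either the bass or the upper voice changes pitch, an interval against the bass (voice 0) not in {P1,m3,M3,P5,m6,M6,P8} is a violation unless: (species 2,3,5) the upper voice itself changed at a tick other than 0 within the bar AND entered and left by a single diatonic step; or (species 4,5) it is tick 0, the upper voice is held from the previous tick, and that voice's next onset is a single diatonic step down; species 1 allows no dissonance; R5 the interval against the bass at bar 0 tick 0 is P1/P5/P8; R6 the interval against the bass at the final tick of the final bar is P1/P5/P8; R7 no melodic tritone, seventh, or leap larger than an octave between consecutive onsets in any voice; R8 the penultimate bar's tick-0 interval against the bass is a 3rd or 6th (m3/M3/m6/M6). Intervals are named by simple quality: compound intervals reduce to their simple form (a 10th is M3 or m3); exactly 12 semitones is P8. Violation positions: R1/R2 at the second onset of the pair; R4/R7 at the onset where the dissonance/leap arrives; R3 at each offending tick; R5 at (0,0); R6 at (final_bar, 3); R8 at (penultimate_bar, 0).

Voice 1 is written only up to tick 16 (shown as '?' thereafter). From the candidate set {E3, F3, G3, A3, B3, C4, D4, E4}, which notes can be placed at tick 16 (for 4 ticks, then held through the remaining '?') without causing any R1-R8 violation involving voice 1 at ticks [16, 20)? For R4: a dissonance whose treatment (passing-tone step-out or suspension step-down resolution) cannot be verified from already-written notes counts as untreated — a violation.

E3: violates R2,R7
F3: violates R4
G3: legal
A3: violates R4
B3: violates R2
C4: legal
D4: violates R4
E4: violates R1

{C4, G3}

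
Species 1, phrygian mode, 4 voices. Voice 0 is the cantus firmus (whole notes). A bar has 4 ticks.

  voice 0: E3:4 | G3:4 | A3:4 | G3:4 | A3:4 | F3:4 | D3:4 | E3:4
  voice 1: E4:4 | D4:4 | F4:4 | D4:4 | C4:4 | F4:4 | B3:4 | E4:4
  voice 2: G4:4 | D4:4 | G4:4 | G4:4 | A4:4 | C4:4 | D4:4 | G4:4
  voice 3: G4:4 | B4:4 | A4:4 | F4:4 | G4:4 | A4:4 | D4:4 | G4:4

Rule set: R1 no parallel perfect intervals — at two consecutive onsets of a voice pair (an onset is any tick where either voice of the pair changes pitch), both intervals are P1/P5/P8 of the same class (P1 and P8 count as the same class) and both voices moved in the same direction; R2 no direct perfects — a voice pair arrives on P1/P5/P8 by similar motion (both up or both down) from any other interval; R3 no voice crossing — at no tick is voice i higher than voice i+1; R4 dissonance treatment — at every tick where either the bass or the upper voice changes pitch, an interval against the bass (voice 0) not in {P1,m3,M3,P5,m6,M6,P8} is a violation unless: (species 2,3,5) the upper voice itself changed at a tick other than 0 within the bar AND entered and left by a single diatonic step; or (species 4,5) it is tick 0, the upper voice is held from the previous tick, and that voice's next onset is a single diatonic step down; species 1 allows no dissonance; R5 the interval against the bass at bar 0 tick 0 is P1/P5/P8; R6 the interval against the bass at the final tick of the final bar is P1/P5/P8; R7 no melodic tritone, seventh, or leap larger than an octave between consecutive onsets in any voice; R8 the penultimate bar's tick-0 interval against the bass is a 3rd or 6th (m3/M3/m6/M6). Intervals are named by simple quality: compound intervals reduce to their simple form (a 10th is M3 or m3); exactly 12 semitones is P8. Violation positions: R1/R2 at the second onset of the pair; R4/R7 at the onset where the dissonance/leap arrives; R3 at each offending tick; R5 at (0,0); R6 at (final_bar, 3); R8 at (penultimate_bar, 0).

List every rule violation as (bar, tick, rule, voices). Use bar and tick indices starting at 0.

(0, 0, R5, (0, 2))
(0, 0, R5, (0, 3))
(1, 0, R2, (1, 2))
(2, 0, R4, (0, 2))
(3, 0, R2, (0, 1))
(3, 0, R3, (2, 3))
(3, 0, R4, (0, 3))
(3, 1, R3, (2, 3))
(3, 2, R3, (2, 3))
(3, 3, R3, (2, 3))
(4, 0, R1, (0, 2))
(4, 0, R3, (2, 3))
(4, 0, R4, (0, 3))
(4, 1, R3, (2, 3))
(4, 2, R3, (2, 3))
(4, 3, R3, (2, 3))
(5, 0, R2, (0, 2))
(5, 0, R3, (1, 2))
(5, 1, R3, (1, 2))
(5, 2, R3, (1, 2))
(5, 3, R3, (1, 2))
(6, 0, R2, (0, 3))
(6, 0, R7, (1,))
(6, 0, R8, (0, 2))
(6, 0, R8, (0, 3))
(7, 0, R1, (2, 3))
(7, 0, R2, (0, 1))
(7, 3, R6, (0, 2))
(7, 3, R6, (0, 3))

bar 0: v0=E3 v1=E4 v2=G4 v3=G4 downbeat m3
bar 1: v0=G3 v1=D4 v2=D4 v3=B4 downbeat M3
bar 2: v0=A3 v1=F4 v2=G4 v3=A4 downbeat P8
bar 3: v0=G3 v1=D4 v2=G4 v3=F4 downbeat m7
bar 4: v0=A3 v1=C4 v2=A4 v3=G4 downbeat m7
bar 5: v0=F3 v1=F4 v2=C4 v3=A4 downbeat M3
bar 6: v0=D3 v1=B3 v2=D4 v3=D4 downbeat P8
bar 7: v0=E3 v1=E4 v2=G4 v3=G4 downbeat m3
  -> R5 @ bar 0 tick 0 v(0, 2): opens on m3
  -> R5 @ bar 0 tick 0 v(0, 3): opens on m3
  -> R2 @ bar 1 tick 0 v(1, 2): E4/G4 m3 -> D4/D4 P1 similar
  -> R4 @ bar 2 tick 0 v(0, 2): A3/G4 m7 untreated
  -> R2 @ bar 3 tick 0 v(0, 1): A3/F4 m6 -> G3/D4 P5 similar
  -> R3 @ bar 3 tick 0 v(2, 3): G4 above F4
  -> R4 @ bar 3 tick 0 v(0, 3): G3/F4 m7 untreated
  -> R3 @ bar 3 tick 1 v(2, 3): G4 above F4
  -> R3 @ bar 3 tick 2 v(2, 3): G4 above F4
  -> R3 @ bar 3 tick 3 v(2, 3): G4 above F4
  -> R1 @ bar 4 tick 0 v(0, 2): G3/G4 P8 -> A3/A4 P8 similar
  -> R3 @ bar 4 tick 0 v(2, 3): A4 above G4
  -> R4 @ bar 4 tick 0 v(0, 3): A3/G4 m7 untreated
  -> R3 @ bar 4 tick 1 v(2, 3): A4 above G4
  -> R3 @ bar 4 tick 2 v(2, 3): A4 above G4
  -> R3 @ bar 4 tick 3 v(2, 3): A4 above G4
  -> R2 @ bar 5 tick 0 v(0, 2): A3/A4 P8 -> F3/C4 P5 similar
  -> R3 @ bar 5 tick 0 v(1, 2): F4 above C4
  -> R3 @ bar 5 tick 1 v(1, 2): F4 above C4
  -> R3 @ bar 5 tick 2 v(1, 2): F4 above C4
  -> R3 @ bar 5 tick 3 v(1, 2): F4 above C4
  -> R2 @ bar 6 tick 0 v(0, 3): F3/A4 M3 -> D3/D4 P8 similar
  -> R7 @ bar 6 tick 0 v(1,): F4->B3 leap 6st
  -> R8 @ bar 6 tick 0 v(0, 2): penult P8 not 3rd/6th
  -> R8 @ bar 6 tick 0 v(0, 3): penult P8 not 3rd/6th
  -> R1 @ bar 7 tick 0 v(2, 3): D4/D4 P1 -> G4/G4 P1 similar
  -> R2 @ bar 7 tick 0 v(0, 1): D3/B3 M6 -> E3/E4 P8 similar
  -> R6 @ bar 7 tick 3 v(0, 2): closes on m3
  -> R6 @ bar 7 tick 3 v(0, 3): closes on m3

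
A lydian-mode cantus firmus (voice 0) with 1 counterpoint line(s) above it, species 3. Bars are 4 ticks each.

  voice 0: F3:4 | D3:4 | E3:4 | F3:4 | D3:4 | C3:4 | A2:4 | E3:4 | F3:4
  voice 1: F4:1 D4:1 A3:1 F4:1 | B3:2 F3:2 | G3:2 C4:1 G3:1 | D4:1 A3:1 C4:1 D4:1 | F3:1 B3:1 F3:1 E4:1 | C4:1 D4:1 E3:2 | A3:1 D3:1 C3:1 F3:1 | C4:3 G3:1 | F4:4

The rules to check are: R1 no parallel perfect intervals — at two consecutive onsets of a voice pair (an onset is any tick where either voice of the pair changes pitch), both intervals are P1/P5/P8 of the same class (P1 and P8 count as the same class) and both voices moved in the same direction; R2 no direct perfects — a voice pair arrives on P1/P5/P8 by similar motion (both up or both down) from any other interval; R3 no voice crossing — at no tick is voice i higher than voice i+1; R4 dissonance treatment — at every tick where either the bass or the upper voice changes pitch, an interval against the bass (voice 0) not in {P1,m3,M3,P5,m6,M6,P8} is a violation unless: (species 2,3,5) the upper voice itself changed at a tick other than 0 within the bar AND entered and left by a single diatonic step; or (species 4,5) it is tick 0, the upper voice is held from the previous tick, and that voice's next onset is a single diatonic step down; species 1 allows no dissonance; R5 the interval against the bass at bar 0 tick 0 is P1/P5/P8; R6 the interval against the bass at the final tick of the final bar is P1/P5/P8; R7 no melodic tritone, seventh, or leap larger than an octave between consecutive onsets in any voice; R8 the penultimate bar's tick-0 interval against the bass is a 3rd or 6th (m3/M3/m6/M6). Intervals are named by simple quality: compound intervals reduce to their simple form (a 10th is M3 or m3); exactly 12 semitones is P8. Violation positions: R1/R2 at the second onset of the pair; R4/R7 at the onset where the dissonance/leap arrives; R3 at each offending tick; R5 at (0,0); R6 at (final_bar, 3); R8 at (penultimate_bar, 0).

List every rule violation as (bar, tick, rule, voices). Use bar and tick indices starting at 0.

bar 0: v0=F3 v1=F4 downbeat P8
bar 1: v0=D3 v1=B3 downbeat M6
bar 2: v0=E3 v1=G3 downbeat m3
bar 3: v0=F3 v1=D4 downbeat M6
bar 4: v0=D3 v1=F3 downbeat m3
bar 5: v0=C3 v1=C4 downbeat P8
bar 6: v0=A2 v1=A3 downbeat P8
bar 7: v0=E3 v1=C4 downbeat m6
bar 8: v0=F3 v1=F4 downbeat P8
  -> R7 @ bar 1 tick 0 v(1,): F4->B3 leap 6st
  -> R7 @ bar 1 tick 2 v(1,): B3->F3 leap 6st
  -> R7 @ bar 4 tick 1 v(1,): F3->B3 leap 6st
  -> R7 @ bar 4 tick 2 v(1,): B3->F3 leap 6st
  -> R4 @ bar 4 tick 3 v(0, 1): D3/E4 M2 untreated
  -> R7 @ bar 4 tick 3 v(1,): F3->E4 leap 11st
  -> R2 @ bar 5 tick 0 v(0, 1): D3/E4 M2 -> C3/C4 P8 similar
  -> R4 @ bar 5 tick 1 v(0, 1): C3/D4 M2 untreated
  -> R7 @ bar 5 tick 2 v(1,): D4->E3 leap 10st
  -> R4 @ bar 6 tick 1 v(0, 1): A2/D3 P4 untreated
  -> R2 @ bar 8 tick 0 v(0, 1): E3/G3 m3 -> F3/F4 P8 similar
  -> R7 @ bar 8 tick 0 v(1,): G3->F4 leap 10st

(1, 0, R7, (1,))
(1, 2, R7, (1,))
(4, 1, R7, (1,))
(4, 2, R7, (1,))
(4, 3, R4, (0, 1))
(4, 3, R7, (1,))
(5, 0, R2, (0, 1))
(5, 1, R4, (0, 1))
(5, 2, R7, (1,))
(6, 1, R4, (0, 1))
(8, 0, R2, (0, 1))
(8, 0, R7, (1,))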